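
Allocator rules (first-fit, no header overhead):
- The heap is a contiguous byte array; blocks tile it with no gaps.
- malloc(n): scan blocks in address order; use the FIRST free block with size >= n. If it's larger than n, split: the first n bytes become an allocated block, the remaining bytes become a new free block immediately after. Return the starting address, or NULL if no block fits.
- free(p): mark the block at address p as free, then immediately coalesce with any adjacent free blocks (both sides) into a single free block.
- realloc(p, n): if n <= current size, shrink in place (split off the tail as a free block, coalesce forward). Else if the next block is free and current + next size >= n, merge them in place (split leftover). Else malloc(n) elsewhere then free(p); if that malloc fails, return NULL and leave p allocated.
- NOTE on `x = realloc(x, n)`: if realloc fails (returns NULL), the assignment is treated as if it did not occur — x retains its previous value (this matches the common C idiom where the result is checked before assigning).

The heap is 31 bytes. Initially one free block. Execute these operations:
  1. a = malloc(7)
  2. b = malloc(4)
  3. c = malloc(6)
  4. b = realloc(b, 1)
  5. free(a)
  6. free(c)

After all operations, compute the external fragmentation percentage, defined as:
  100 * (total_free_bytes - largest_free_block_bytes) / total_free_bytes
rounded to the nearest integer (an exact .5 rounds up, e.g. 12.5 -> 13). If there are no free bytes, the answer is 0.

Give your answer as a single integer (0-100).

Answer: 23

Derivation:
Op 1: a = malloc(7) -> a = 0; heap: [0-6 ALLOC][7-30 FREE]
Op 2: b = malloc(4) -> b = 7; heap: [0-6 ALLOC][7-10 ALLOC][11-30 FREE]
Op 3: c = malloc(6) -> c = 11; heap: [0-6 ALLOC][7-10 ALLOC][11-16 ALLOC][17-30 FREE]
Op 4: b = realloc(b, 1) -> b = 7; heap: [0-6 ALLOC][7-7 ALLOC][8-10 FREE][11-16 ALLOC][17-30 FREE]
Op 5: free(a) -> (freed a); heap: [0-6 FREE][7-7 ALLOC][8-10 FREE][11-16 ALLOC][17-30 FREE]
Op 6: free(c) -> (freed c); heap: [0-6 FREE][7-7 ALLOC][8-30 FREE]
Free blocks: [7 23] total_free=30 largest=23 -> 100*(30-23)/30 = 700/30 ≈ 23.333 -> rounds to 23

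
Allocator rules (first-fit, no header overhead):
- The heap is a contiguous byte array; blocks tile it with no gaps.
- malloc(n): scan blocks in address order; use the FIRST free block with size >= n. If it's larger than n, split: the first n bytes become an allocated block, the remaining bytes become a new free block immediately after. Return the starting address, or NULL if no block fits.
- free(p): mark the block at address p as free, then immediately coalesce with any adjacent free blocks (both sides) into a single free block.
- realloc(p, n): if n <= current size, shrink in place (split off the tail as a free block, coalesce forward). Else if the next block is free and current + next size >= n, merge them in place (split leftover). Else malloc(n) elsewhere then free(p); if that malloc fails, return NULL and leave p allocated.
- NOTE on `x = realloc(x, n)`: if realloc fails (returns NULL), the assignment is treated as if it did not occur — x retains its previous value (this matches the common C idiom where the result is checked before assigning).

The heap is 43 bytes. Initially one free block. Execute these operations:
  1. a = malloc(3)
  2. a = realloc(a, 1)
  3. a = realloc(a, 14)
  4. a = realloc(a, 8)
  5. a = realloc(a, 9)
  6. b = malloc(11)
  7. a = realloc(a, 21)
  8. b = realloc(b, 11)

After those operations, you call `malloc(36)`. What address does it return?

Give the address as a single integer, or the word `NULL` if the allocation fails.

Op 1: a = malloc(3) -> a = 0; heap: [0-2 ALLOC][3-42 FREE]
Op 2: a = realloc(a, 1) -> a = 0; heap: [0-0 ALLOC][1-42 FREE]
Op 3: a = realloc(a, 14) -> a = 0; heap: [0-13 ALLOC][14-42 FREE]
Op 4: a = realloc(a, 8) -> a = 0; heap: [0-7 ALLOC][8-42 FREE]
Op 5: a = realloc(a, 9) -> a = 0; heap: [0-8 ALLOC][9-42 FREE]
Op 6: b = malloc(11) -> b = 9; heap: [0-8 ALLOC][9-19 ALLOC][20-42 FREE]
Op 7: a = realloc(a, 21) -> a = 20; heap: [0-8 FREE][9-19 ALLOC][20-40 ALLOC][41-42 FREE]
Op 8: b = realloc(b, 11) -> b = 9; heap: [0-8 FREE][9-19 ALLOC][20-40 ALLOC][41-42 FREE]
malloc(36): first-fit scan over [0-8 FREE][9-19 ALLOC][20-40 ALLOC][41-42 FREE] -> NULL

Answer: NULL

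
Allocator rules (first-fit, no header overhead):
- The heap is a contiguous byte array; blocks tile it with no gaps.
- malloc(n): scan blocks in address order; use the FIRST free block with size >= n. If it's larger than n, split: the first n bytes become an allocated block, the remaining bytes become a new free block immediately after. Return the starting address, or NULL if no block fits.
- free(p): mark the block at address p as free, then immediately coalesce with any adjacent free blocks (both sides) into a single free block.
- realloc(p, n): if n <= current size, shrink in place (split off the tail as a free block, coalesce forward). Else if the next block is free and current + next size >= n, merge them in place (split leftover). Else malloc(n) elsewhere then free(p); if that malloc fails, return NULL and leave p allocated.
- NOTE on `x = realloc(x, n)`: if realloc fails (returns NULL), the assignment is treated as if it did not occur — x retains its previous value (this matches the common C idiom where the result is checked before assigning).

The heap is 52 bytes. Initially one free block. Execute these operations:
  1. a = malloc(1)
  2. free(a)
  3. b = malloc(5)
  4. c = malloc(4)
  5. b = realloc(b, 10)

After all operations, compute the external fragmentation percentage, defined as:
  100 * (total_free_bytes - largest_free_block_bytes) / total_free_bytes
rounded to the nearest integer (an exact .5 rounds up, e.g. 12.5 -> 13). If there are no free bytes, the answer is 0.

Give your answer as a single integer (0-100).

Answer: 13

Derivation:
Op 1: a = malloc(1) -> a = 0; heap: [0-0 ALLOC][1-51 FREE]
Op 2: free(a) -> (freed a); heap: [0-51 FREE]
Op 3: b = malloc(5) -> b = 0; heap: [0-4 ALLOC][5-51 FREE]
Op 4: c = malloc(4) -> c = 5; heap: [0-4 ALLOC][5-8 ALLOC][9-51 FREE]
Op 5: b = realloc(b, 10) -> b = 9; heap: [0-4 FREE][5-8 ALLOC][9-18 ALLOC][19-51 FREE]
Free blocks: [5 33] total_free=38 largest=33 -> 100*(38-33)/38 = 500/38 ≈ 13.158 -> rounds to 13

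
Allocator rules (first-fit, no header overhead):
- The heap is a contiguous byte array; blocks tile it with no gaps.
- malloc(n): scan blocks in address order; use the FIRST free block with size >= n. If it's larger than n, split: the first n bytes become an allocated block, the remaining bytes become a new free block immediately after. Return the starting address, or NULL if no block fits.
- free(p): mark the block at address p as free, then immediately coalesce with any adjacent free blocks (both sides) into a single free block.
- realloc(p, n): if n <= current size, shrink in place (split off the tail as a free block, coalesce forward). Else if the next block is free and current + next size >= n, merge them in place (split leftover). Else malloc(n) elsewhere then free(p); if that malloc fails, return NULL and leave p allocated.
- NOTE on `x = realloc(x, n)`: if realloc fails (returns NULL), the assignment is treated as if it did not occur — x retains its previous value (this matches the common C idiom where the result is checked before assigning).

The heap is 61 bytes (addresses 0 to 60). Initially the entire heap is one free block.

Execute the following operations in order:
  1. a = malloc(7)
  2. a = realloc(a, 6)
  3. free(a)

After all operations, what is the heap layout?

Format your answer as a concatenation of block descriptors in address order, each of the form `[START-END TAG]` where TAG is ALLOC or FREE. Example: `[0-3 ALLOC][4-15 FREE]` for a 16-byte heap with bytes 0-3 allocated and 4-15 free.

Op 1: a = malloc(7) -> a = 0; heap: [0-6 ALLOC][7-60 FREE]
Op 2: a = realloc(a, 6) -> a = 0; heap: [0-5 ALLOC][6-60 FREE]
Op 3: free(a) -> (freed a); heap: [0-60 FREE]

Answer: [0-60 FREE]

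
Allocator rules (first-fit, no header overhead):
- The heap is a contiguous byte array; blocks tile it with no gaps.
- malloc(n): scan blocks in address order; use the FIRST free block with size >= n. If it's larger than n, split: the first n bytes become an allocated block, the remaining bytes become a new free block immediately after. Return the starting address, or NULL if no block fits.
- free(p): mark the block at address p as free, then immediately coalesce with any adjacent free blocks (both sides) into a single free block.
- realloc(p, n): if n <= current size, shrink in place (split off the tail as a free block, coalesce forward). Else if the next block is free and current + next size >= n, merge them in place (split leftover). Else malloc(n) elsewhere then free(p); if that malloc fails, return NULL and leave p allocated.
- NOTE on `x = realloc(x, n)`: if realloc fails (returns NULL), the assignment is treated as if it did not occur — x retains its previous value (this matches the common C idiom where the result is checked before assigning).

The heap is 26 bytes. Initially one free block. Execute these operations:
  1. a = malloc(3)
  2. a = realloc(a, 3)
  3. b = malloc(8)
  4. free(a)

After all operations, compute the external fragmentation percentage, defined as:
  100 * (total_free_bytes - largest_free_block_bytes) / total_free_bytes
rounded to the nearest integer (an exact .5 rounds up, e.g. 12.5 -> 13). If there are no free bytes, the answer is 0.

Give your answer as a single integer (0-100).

Answer: 17

Derivation:
Op 1: a = malloc(3) -> a = 0; heap: [0-2 ALLOC][3-25 FREE]
Op 2: a = realloc(a, 3) -> a = 0; heap: [0-2 ALLOC][3-25 FREE]
Op 3: b = malloc(8) -> b = 3; heap: [0-2 ALLOC][3-10 ALLOC][11-25 FREE]
Op 4: free(a) -> (freed a); heap: [0-2 FREE][3-10 ALLOC][11-25 FREE]
Free blocks: [3 15] total_free=18 largest=15 -> 100*(18-15)/18 = 300/18 ≈ 16.667 -> rounds to 17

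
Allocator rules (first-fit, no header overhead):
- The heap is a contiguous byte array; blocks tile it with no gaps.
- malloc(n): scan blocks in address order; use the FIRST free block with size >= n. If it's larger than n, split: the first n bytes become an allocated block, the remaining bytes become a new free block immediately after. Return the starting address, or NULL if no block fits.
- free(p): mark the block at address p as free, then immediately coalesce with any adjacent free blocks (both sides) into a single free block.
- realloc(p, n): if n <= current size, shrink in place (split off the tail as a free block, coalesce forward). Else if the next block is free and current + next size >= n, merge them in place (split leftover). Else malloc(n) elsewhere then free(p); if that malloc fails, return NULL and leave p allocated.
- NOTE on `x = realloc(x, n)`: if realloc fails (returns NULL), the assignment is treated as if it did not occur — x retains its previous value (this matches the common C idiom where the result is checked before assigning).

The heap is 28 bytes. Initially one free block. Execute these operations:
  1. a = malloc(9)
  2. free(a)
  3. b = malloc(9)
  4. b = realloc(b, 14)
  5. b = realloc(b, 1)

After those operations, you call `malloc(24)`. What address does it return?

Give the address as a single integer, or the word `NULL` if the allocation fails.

Answer: 1

Derivation:
Op 1: a = malloc(9) -> a = 0; heap: [0-8 ALLOC][9-27 FREE]
Op 2: free(a) -> (freed a); heap: [0-27 FREE]
Op 3: b = malloc(9) -> b = 0; heap: [0-8 ALLOC][9-27 FREE]
Op 4: b = realloc(b, 14) -> b = 0; heap: [0-13 ALLOC][14-27 FREE]
Op 5: b = realloc(b, 1) -> b = 0; heap: [0-0 ALLOC][1-27 FREE]
malloc(24): first-fit scan over [0-0 ALLOC][1-27 FREE] -> 1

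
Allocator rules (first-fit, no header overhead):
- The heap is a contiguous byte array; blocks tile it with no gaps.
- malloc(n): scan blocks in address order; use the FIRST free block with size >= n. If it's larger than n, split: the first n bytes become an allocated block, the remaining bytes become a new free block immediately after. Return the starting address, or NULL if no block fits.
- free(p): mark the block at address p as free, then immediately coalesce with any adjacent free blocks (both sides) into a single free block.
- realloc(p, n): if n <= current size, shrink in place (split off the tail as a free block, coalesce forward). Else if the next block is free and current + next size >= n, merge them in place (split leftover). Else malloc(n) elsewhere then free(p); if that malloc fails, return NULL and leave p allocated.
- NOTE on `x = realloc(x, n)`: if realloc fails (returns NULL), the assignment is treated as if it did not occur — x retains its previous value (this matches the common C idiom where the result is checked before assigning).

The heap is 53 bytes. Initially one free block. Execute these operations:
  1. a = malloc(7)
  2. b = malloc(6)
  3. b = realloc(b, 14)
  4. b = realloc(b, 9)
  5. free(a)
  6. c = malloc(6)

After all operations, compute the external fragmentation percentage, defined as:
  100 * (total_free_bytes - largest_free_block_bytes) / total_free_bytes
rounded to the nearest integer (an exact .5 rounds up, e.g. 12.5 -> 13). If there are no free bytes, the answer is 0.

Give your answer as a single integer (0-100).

Answer: 3

Derivation:
Op 1: a = malloc(7) -> a = 0; heap: [0-6 ALLOC][7-52 FREE]
Op 2: b = malloc(6) -> b = 7; heap: [0-6 ALLOC][7-12 ALLOC][13-52 FREE]
Op 3: b = realloc(b, 14) -> b = 7; heap: [0-6 ALLOC][7-20 ALLOC][21-52 FREE]
Op 4: b = realloc(b, 9) -> b = 7; heap: [0-6 ALLOC][7-15 ALLOC][16-52 FREE]
Op 5: free(a) -> (freed a); heap: [0-6 FREE][7-15 ALLOC][16-52 FREE]
Op 6: c = malloc(6) -> c = 0; heap: [0-5 ALLOC][6-6 FREE][7-15 ALLOC][16-52 FREE]
Free blocks: [1 37] total_free=38 largest=37 -> 100*(38-37)/38 = 100/38 ≈ 2.632 -> rounds to 3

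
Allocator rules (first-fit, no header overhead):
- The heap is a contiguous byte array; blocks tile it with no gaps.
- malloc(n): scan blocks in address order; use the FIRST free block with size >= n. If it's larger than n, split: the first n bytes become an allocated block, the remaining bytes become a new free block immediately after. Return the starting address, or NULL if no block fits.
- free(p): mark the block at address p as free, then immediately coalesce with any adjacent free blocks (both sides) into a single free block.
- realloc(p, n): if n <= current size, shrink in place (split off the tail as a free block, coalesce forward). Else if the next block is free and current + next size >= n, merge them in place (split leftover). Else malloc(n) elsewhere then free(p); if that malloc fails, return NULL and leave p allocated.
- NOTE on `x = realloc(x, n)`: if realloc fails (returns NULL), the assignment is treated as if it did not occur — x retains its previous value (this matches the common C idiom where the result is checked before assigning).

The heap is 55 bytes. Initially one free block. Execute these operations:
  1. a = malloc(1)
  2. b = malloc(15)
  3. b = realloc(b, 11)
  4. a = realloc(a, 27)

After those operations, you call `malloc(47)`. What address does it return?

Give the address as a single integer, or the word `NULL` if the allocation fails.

Op 1: a = malloc(1) -> a = 0; heap: [0-0 ALLOC][1-54 FREE]
Op 2: b = malloc(15) -> b = 1; heap: [0-0 ALLOC][1-15 ALLOC][16-54 FREE]
Op 3: b = realloc(b, 11) -> b = 1; heap: [0-0 ALLOC][1-11 ALLOC][12-54 FREE]
Op 4: a = realloc(a, 27) -> a = 12; heap: [0-0 FREE][1-11 ALLOC][12-38 ALLOC][39-54 FREE]
malloc(47): first-fit scan over [0-0 FREE][1-11 ALLOC][12-38 ALLOC][39-54 FREE] -> NULL

Answer: NULL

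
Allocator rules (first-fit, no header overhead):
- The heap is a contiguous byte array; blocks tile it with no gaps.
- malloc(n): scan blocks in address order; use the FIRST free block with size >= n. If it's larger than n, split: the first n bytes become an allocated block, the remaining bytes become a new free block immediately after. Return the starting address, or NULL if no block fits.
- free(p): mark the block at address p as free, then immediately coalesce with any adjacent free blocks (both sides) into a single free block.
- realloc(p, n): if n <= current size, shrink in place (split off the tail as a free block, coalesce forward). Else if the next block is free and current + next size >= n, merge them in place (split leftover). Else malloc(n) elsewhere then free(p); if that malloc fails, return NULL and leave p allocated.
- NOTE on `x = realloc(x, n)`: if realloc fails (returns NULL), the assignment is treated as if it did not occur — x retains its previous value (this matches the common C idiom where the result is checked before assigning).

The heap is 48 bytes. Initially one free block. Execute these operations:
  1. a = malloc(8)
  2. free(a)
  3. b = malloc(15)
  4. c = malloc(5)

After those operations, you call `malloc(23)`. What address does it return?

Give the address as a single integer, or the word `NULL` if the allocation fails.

Op 1: a = malloc(8) -> a = 0; heap: [0-7 ALLOC][8-47 FREE]
Op 2: free(a) -> (freed a); heap: [0-47 FREE]
Op 3: b = malloc(15) -> b = 0; heap: [0-14 ALLOC][15-47 FREE]
Op 4: c = malloc(5) -> c = 15; heap: [0-14 ALLOC][15-19 ALLOC][20-47 FREE]
malloc(23): first-fit scan over [0-14 ALLOC][15-19 ALLOC][20-47 FREE] -> 20

Answer: 20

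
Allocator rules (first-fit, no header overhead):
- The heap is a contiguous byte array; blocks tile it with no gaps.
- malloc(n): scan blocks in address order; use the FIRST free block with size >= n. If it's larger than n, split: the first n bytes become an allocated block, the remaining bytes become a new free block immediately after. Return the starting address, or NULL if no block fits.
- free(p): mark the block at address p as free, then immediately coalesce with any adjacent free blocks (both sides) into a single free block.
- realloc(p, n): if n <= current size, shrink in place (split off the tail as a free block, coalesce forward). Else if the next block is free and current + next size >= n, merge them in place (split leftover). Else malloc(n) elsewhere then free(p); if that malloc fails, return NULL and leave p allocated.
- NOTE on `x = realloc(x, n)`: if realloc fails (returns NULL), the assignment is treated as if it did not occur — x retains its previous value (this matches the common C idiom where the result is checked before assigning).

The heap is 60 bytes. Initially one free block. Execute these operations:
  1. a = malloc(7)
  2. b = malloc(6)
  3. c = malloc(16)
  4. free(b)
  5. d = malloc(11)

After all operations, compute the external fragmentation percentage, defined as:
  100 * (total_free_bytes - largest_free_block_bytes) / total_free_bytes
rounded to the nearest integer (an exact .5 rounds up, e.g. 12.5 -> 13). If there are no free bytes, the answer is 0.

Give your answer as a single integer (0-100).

Op 1: a = malloc(7) -> a = 0; heap: [0-6 ALLOC][7-59 FREE]
Op 2: b = malloc(6) -> b = 7; heap: [0-6 ALLOC][7-12 ALLOC][13-59 FREE]
Op 3: c = malloc(16) -> c = 13; heap: [0-6 ALLOC][7-12 ALLOC][13-28 ALLOC][29-59 FREE]
Op 4: free(b) -> (freed b); heap: [0-6 ALLOC][7-12 FREE][13-28 ALLOC][29-59 FREE]
Op 5: d = malloc(11) -> d = 29; heap: [0-6 ALLOC][7-12 FREE][13-28 ALLOC][29-39 ALLOC][40-59 FREE]
Free blocks: [6 20] total_free=26 largest=20 -> 100*(26-20)/26 = 600/26 ≈ 23.077 -> rounds to 23

Answer: 23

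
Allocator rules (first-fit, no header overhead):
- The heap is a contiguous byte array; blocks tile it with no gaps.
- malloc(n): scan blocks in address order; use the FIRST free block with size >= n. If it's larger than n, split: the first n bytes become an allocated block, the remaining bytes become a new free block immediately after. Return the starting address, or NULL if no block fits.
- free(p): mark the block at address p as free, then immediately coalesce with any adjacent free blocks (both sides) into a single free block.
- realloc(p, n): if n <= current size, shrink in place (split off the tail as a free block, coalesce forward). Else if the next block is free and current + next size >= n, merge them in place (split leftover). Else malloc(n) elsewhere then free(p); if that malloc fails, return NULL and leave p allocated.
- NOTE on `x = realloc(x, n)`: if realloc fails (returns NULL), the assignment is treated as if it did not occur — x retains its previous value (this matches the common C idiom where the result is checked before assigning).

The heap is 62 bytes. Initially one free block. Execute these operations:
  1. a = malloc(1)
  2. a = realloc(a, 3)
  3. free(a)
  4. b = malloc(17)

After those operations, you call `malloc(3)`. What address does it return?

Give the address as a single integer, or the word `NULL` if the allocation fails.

Answer: 17

Derivation:
Op 1: a = malloc(1) -> a = 0; heap: [0-0 ALLOC][1-61 FREE]
Op 2: a = realloc(a, 3) -> a = 0; heap: [0-2 ALLOC][3-61 FREE]
Op 3: free(a) -> (freed a); heap: [0-61 FREE]
Op 4: b = malloc(17) -> b = 0; heap: [0-16 ALLOC][17-61 FREE]
malloc(3): first-fit scan over [0-16 ALLOC][17-61 FREE] -> 17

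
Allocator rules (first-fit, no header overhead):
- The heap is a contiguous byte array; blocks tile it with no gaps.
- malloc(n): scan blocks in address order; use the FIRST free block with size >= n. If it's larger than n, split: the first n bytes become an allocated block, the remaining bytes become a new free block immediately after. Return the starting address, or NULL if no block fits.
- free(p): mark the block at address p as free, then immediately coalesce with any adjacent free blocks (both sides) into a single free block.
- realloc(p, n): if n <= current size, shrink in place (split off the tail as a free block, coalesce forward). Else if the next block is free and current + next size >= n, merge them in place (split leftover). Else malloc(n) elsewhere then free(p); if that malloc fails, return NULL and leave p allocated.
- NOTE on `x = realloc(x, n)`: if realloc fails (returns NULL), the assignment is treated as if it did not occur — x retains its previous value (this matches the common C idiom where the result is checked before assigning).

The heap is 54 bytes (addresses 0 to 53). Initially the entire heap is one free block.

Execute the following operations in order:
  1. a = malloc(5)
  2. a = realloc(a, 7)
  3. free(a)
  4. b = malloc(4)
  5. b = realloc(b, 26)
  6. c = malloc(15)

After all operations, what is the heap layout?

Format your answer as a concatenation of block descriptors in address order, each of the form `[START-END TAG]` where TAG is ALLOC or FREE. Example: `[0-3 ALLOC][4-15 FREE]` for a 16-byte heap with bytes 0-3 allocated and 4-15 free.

Op 1: a = malloc(5) -> a = 0; heap: [0-4 ALLOC][5-53 FREE]
Op 2: a = realloc(a, 7) -> a = 0; heap: [0-6 ALLOC][7-53 FREE]
Op 3: free(a) -> (freed a); heap: [0-53 FREE]
Op 4: b = malloc(4) -> b = 0; heap: [0-3 ALLOC][4-53 FREE]
Op 5: b = realloc(b, 26) -> b = 0; heap: [0-25 ALLOC][26-53 FREE]
Op 6: c = malloc(15) -> c = 26; heap: [0-25 ALLOC][26-40 ALLOC][41-53 FREE]

Answer: [0-25 ALLOC][26-40 ALLOC][41-53 FREE]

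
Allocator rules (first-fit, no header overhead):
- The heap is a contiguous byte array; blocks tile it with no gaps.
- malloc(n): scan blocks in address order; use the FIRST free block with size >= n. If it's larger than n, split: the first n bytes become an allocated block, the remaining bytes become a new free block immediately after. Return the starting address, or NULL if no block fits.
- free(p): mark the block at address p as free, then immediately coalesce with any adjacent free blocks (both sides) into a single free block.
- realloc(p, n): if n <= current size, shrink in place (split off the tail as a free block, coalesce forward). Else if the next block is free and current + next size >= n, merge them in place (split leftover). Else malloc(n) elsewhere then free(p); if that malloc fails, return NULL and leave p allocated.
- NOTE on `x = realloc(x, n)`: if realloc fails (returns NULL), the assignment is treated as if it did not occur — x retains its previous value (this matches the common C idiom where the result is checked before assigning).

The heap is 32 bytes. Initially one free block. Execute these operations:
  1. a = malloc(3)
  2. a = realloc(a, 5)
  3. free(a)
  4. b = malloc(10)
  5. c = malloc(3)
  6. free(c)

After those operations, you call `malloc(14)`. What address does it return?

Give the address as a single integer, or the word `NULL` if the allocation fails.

Answer: 10

Derivation:
Op 1: a = malloc(3) -> a = 0; heap: [0-2 ALLOC][3-31 FREE]
Op 2: a = realloc(a, 5) -> a = 0; heap: [0-4 ALLOC][5-31 FREE]
Op 3: free(a) -> (freed a); heap: [0-31 FREE]
Op 4: b = malloc(10) -> b = 0; heap: [0-9 ALLOC][10-31 FREE]
Op 5: c = malloc(3) -> c = 10; heap: [0-9 ALLOC][10-12 ALLOC][13-31 FREE]
Op 6: free(c) -> (freed c); heap: [0-9 ALLOC][10-31 FREE]
malloc(14): first-fit scan over [0-9 ALLOC][10-31 FREE] -> 10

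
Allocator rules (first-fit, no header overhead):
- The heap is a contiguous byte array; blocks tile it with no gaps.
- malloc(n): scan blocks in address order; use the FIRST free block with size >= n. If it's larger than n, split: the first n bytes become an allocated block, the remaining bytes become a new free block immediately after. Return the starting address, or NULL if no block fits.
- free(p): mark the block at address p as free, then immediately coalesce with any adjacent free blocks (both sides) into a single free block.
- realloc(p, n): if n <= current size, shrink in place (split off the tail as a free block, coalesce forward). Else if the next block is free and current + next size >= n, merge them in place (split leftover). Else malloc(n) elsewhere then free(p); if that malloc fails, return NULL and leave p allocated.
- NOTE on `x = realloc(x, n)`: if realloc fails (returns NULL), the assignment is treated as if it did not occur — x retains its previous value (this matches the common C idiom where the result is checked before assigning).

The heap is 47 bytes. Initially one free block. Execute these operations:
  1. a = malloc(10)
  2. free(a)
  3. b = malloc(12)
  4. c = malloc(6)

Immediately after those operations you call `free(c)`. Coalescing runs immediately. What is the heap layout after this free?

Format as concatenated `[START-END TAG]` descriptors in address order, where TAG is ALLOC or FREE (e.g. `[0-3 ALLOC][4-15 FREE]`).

Op 1: a = malloc(10) -> a = 0; heap: [0-9 ALLOC][10-46 FREE]
Op 2: free(a) -> (freed a); heap: [0-46 FREE]
Op 3: b = malloc(12) -> b = 0; heap: [0-11 ALLOC][12-46 FREE]
Op 4: c = malloc(6) -> c = 12; heap: [0-11 ALLOC][12-17 ALLOC][18-46 FREE]
free(c): c = 12 -> block [12-17 ALLOC]; mark free, coalesce with adjacent free neighbors -> [0-11 ALLOC][12-46 FREE]

Answer: [0-11 ALLOC][12-46 FREE]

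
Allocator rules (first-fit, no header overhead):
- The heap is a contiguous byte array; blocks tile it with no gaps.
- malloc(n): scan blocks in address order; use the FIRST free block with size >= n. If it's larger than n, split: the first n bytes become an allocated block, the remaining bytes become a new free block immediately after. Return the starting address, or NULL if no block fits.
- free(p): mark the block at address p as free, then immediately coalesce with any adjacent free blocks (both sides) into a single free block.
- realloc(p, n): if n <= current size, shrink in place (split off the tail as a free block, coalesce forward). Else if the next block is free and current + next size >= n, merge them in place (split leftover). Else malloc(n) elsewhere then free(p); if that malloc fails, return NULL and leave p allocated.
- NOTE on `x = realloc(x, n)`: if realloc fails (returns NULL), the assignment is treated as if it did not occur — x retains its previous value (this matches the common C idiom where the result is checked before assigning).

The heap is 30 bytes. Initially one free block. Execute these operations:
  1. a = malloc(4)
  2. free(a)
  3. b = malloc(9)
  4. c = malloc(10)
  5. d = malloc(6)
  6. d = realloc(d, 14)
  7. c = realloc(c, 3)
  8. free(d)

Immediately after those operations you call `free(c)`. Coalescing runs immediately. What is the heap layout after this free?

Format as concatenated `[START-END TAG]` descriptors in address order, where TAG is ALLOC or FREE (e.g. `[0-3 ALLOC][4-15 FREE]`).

Answer: [0-8 ALLOC][9-29 FREE]

Derivation:
Op 1: a = malloc(4) -> a = 0; heap: [0-3 ALLOC][4-29 FREE]
Op 2: free(a) -> (freed a); heap: [0-29 FREE]
Op 3: b = malloc(9) -> b = 0; heap: [0-8 ALLOC][9-29 FREE]
Op 4: c = malloc(10) -> c = 9; heap: [0-8 ALLOC][9-18 ALLOC][19-29 FREE]
Op 5: d = malloc(6) -> d = 19; heap: [0-8 ALLOC][9-18 ALLOC][19-24 ALLOC][25-29 FREE]
Op 6: d = realloc(d, 14) -> NULL (d unchanged); heap: [0-8 ALLOC][9-18 ALLOC][19-24 ALLOC][25-29 FREE]
Op 7: c = realloc(c, 3) -> c = 9; heap: [0-8 ALLOC][9-11 ALLOC][12-18 FREE][19-24 ALLOC][25-29 FREE]
Op 8: free(d) -> (freed d); heap: [0-8 ALLOC][9-11 ALLOC][12-29 FREE]
free(c): c = 9 -> block [9-11 ALLOC]; mark free, coalesce with adjacent free neighbors -> [0-8 ALLOC][9-29 FREE]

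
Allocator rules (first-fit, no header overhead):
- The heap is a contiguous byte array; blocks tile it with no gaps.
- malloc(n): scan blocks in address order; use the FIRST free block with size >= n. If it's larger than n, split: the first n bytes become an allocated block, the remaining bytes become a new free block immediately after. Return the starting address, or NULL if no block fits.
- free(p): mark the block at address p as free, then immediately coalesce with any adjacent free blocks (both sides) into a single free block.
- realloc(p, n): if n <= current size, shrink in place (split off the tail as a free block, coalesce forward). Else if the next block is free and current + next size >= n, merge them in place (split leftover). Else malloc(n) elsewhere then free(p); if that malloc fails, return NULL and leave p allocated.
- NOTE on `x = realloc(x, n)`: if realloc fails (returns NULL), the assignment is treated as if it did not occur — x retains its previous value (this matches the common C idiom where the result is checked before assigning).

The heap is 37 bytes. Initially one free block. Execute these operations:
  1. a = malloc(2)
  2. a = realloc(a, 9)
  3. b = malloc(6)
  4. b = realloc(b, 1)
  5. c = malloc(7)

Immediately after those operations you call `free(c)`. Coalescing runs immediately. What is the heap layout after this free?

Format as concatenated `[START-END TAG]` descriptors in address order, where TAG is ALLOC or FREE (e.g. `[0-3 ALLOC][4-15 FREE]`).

Op 1: a = malloc(2) -> a = 0; heap: [0-1 ALLOC][2-36 FREE]
Op 2: a = realloc(a, 9) -> a = 0; heap: [0-8 ALLOC][9-36 FREE]
Op 3: b = malloc(6) -> b = 9; heap: [0-8 ALLOC][9-14 ALLOC][15-36 FREE]
Op 4: b = realloc(b, 1) -> b = 9; heap: [0-8 ALLOC][9-9 ALLOC][10-36 FREE]
Op 5: c = malloc(7) -> c = 10; heap: [0-8 ALLOC][9-9 ALLOC][10-16 ALLOC][17-36 FREE]
free(c): c = 10 -> block [10-16 ALLOC]; mark free, coalesce with adjacent free neighbors -> [0-8 ALLOC][9-9 ALLOC][10-36 FREE]

Answer: [0-8 ALLOC][9-9 ALLOC][10-36 FREE]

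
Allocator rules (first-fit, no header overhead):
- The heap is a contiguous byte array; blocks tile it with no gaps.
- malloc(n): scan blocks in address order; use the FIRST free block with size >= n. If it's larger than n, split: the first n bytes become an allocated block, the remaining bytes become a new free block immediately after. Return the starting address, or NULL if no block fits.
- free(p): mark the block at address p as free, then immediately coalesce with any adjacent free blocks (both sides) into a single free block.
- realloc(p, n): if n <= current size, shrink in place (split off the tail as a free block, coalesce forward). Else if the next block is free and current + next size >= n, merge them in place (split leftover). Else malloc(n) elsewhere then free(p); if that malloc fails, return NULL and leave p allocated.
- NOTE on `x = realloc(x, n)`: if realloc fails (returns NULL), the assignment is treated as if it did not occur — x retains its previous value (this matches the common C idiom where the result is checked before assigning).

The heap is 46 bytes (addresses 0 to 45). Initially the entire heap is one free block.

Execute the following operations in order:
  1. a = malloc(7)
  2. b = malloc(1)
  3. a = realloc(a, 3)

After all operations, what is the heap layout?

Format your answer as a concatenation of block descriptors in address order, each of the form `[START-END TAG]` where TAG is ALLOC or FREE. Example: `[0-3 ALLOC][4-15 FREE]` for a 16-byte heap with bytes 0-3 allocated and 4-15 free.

Answer: [0-2 ALLOC][3-6 FREE][7-7 ALLOC][8-45 FREE]

Derivation:
Op 1: a = malloc(7) -> a = 0; heap: [0-6 ALLOC][7-45 FREE]
Op 2: b = malloc(1) -> b = 7; heap: [0-6 ALLOC][7-7 ALLOC][8-45 FREE]
Op 3: a = realloc(a, 3) -> a = 0; heap: [0-2 ALLOC][3-6 FREE][7-7 ALLOC][8-45 FREE]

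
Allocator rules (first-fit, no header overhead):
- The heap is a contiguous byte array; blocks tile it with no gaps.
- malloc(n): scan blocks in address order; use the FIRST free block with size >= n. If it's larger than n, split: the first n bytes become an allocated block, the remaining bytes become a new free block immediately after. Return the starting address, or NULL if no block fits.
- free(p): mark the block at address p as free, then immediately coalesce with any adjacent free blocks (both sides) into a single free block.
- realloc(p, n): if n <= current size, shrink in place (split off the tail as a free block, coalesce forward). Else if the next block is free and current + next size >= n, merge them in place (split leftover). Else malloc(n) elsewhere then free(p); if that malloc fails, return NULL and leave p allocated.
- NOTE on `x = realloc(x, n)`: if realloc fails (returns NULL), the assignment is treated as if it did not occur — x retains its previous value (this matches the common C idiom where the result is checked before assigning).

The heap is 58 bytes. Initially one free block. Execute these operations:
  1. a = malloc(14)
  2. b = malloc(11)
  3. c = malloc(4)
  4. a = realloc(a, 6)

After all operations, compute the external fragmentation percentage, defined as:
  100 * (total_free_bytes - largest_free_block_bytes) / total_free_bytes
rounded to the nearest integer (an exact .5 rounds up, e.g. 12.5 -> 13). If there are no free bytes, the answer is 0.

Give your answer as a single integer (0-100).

Answer: 22

Derivation:
Op 1: a = malloc(14) -> a = 0; heap: [0-13 ALLOC][14-57 FREE]
Op 2: b = malloc(11) -> b = 14; heap: [0-13 ALLOC][14-24 ALLOC][25-57 FREE]
Op 3: c = malloc(4) -> c = 25; heap: [0-13 ALLOC][14-24 ALLOC][25-28 ALLOC][29-57 FREE]
Op 4: a = realloc(a, 6) -> a = 0; heap: [0-5 ALLOC][6-13 FREE][14-24 ALLOC][25-28 ALLOC][29-57 FREE]
Free blocks: [8 29] total_free=37 largest=29 -> 100*(37-29)/37 = 800/37 ≈ 21.622 -> rounds to 22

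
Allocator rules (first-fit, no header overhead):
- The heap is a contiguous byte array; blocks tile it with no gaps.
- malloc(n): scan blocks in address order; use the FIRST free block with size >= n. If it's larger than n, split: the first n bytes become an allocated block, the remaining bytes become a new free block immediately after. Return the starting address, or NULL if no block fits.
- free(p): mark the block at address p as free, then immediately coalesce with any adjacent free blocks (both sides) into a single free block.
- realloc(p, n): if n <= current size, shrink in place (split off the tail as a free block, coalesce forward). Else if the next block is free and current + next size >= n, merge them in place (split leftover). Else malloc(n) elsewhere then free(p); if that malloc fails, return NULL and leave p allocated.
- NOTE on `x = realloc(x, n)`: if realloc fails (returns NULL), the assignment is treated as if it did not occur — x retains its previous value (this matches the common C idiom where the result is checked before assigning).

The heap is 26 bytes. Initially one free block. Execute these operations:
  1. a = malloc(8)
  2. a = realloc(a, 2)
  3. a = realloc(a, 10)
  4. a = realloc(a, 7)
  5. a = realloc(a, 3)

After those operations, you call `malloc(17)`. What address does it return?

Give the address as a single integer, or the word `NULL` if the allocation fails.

Answer: 3

Derivation:
Op 1: a = malloc(8) -> a = 0; heap: [0-7 ALLOC][8-25 FREE]
Op 2: a = realloc(a, 2) -> a = 0; heap: [0-1 ALLOC][2-25 FREE]
Op 3: a = realloc(a, 10) -> a = 0; heap: [0-9 ALLOC][10-25 FREE]
Op 4: a = realloc(a, 7) -> a = 0; heap: [0-6 ALLOC][7-25 FREE]
Op 5: a = realloc(a, 3) -> a = 0; heap: [0-2 ALLOC][3-25 FREE]
malloc(17): first-fit scan over [0-2 ALLOC][3-25 FREE] -> 3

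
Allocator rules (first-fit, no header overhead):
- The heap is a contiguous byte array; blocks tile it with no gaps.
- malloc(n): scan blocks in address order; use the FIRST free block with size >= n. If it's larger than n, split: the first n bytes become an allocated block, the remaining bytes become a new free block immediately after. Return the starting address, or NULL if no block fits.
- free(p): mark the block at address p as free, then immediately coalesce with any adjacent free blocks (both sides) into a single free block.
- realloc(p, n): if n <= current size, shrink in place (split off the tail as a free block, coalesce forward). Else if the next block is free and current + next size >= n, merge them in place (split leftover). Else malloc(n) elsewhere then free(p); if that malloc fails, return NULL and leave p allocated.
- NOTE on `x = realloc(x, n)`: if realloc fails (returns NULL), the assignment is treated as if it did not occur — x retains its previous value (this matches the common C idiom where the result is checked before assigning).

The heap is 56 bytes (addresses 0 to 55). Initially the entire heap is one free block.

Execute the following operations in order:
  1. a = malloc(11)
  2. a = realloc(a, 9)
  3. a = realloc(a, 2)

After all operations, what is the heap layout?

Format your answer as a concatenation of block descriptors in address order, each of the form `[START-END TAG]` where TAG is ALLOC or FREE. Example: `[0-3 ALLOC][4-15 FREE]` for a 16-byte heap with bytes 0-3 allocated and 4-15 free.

Op 1: a = malloc(11) -> a = 0; heap: [0-10 ALLOC][11-55 FREE]
Op 2: a = realloc(a, 9) -> a = 0; heap: [0-8 ALLOC][9-55 FREE]
Op 3: a = realloc(a, 2) -> a = 0; heap: [0-1 ALLOC][2-55 FREE]

Answer: [0-1 ALLOC][2-55 FREE]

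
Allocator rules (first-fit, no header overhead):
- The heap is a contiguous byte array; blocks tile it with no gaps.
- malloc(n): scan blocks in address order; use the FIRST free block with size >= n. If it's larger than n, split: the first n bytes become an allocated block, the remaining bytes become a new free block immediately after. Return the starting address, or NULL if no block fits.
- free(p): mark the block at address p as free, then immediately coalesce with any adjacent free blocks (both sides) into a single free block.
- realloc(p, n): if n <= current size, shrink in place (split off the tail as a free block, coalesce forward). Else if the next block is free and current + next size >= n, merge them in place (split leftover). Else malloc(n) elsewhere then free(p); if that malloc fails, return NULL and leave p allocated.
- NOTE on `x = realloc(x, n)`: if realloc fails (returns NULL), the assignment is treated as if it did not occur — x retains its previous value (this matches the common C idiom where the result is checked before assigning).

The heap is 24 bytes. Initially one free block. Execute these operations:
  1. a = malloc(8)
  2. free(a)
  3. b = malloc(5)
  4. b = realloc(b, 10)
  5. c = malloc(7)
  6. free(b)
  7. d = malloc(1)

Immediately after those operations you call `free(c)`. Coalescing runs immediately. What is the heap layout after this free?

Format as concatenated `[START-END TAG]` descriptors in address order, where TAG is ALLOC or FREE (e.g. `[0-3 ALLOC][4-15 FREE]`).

Op 1: a = malloc(8) -> a = 0; heap: [0-7 ALLOC][8-23 FREE]
Op 2: free(a) -> (freed a); heap: [0-23 FREE]
Op 3: b = malloc(5) -> b = 0; heap: [0-4 ALLOC][5-23 FREE]
Op 4: b = realloc(b, 10) -> b = 0; heap: [0-9 ALLOC][10-23 FREE]
Op 5: c = malloc(7) -> c = 10; heap: [0-9 ALLOC][10-16 ALLOC][17-23 FREE]
Op 6: free(b) -> (freed b); heap: [0-9 FREE][10-16 ALLOC][17-23 FREE]
Op 7: d = malloc(1) -> d = 0; heap: [0-0 ALLOC][1-9 FREE][10-16 ALLOC][17-23 FREE]
free(c): c = 10 -> block [10-16 ALLOC]; mark free, coalesce with adjacent free neighbors -> [0-0 ALLOC][1-23 FREE]

Answer: [0-0 ALLOC][1-23 FREE]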